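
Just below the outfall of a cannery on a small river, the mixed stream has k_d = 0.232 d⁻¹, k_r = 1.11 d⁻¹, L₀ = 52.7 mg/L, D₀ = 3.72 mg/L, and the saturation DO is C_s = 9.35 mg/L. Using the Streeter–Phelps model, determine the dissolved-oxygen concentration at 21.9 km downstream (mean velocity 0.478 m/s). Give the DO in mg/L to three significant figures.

Travel time t = x/v = 21.9 km / (0.478 m/s) = 21900 m / 0.478 m/s = 45820 s = 0.5303 d.
k_d L₀/(k_r−k_d) = 0.232×52.7/(1.11−0.232) = 12.23/0.8780 = 13.93 mg/L.
e^(−k_d t) = e^(−0.232×0.5303) = 0.8842; e^(−k_r t) = e^(−1.11×0.5303) = 0.5551.
D = 13.93 × (0.8842 − 0.5551) + 3.72 × 0.5551 = 4.583 + 2.065 = 6.648 mg/L.
DO = C_s − D = 9.35 − 6.648 = 2.702 mg/L.

DO ≈ 2.70 mg/L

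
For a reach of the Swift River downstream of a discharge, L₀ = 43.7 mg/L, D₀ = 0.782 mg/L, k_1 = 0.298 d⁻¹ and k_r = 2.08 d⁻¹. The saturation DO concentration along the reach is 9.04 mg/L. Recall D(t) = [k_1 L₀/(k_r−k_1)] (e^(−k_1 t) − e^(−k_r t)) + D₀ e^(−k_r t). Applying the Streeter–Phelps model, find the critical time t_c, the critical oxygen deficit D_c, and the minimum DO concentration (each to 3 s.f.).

t_c ≈ 1.03 d; D_c ≈ 4.61 mg/L; min DO ≈ 4.43 mg/L

At the critical point dD/dt = 0, so k_1 L₀ e^(−k_1 t) = k_r D. Substituting D(t) from the Streeter–Phelps equation and solving for t gives
t_c = ln[(k_r/k_1)(1 − D₀(k_r−k_1)/(k_1 L₀))] / (k_r−k_1).
Here k_r−k_1 = 1.782 d⁻¹ and 1 − D₀(k_r−k_1)/(k_1 L₀) = 1 − 0.782×1.782/(0.298×43.7) = 0.8930, so
t_c = ln(6.980 × 0.8930) / 1.782 = 1.830 / 1.782 = 1.027 d.
D_c = (k_1/k_r) L₀ e^(−k_1 t_c) = (0.298/2.08) × 43.7 × e^(−0.298×1.027) = 0.1433 × 43.7 × 0.7364 = 4.610 mg/L.
Minimum DO = C_s − D_c = 9.04 − 4.610 = 4.430 mg/L.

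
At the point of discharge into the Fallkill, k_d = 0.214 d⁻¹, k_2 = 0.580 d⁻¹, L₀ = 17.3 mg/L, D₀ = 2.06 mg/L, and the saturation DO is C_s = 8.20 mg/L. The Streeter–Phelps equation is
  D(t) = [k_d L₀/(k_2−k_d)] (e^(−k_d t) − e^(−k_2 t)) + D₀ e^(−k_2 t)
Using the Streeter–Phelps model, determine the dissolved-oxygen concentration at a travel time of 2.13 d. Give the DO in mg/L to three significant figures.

DO ≈ 4.13 mg/L

k_d L₀/(k_2−k_d) = 0.214×17.3/(0.580−0.214) = 3.702/0.3660 = 10.12 mg/L.
e^(−k_d t) = e^(−0.214×2.130) = 0.6339; e^(−k_2 t) = e^(−0.580×2.130) = 0.2907.
D = 10.12 × (0.6339 − 0.2907) + 2.06 × 0.2907 = 3.472 + 0.5989 = 4.071 mg/L.
DO = C_s − D = 8.20 − 4.071 = 4.129 mg/L.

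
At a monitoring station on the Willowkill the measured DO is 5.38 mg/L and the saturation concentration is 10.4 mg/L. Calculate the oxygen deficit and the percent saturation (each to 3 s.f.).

D ≈ 5.02 mg/L; 51.7 % saturation

D = C_s − C = 10.4 − 5.38 = 5.02 mg/L.
% saturation = 5.38/10.4 × 100 = 51.7 %.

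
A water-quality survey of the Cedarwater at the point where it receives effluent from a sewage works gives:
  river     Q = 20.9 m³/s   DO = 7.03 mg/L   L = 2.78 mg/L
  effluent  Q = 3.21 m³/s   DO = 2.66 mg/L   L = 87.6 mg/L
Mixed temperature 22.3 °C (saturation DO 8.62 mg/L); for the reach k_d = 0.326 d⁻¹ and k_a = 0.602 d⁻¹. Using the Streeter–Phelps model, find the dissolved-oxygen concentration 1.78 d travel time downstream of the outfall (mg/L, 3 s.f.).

DO ≈ 4.26 mg/L

Mixed DO = (20.9×7.03 + 3.21×2.66)/(20.9+3.21) = 155.5/24.11 = 6.448 mg/L.
Mixed L₀ = (20.9×2.78 + 3.21×87.6)/(24.11) = 339.3/24.11 = 14.07 mg/L.
Initial deficit D₀ = C_s − DO₀ = 8.62 − 6.448 = 2.172 mg/L.
D(1.78) = [0.326×14.07/(0.602−0.326)](e^(−0.326×1.78) − e^(−0.602×1.78)) + 2.172 e^(−0.602×1.78)
= 16.62 × (0.5597 − 0.3425) + 2.172 × 0.3425 = 4.355 mg/L.
DO = 8.62 − 4.355 = 4.265 mg/L.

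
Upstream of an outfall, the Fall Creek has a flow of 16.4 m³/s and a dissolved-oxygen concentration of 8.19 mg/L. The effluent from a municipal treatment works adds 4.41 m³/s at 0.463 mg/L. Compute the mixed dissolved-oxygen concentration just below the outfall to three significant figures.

Flow-weighted mixing: C = (Q_r C_r + Q_w C_w)/(Q_r + Q_w)
= (16.4×8.19 + 4.41×0.463)/(16.4 + 4.41) = 136.4/20.81 = 6.553 mg/L.

6.55 mg/L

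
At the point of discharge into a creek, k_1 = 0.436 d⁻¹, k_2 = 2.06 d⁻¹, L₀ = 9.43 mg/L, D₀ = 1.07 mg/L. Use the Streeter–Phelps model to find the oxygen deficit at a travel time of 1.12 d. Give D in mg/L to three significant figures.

D ≈ 1.41 mg/L

k_1 L₀/(k_2−k_1) = 0.436×9.43/(2.06−0.436) = 4.111/1.624 = 2.532 mg/L.
e^(−k_1 t) = e^(−0.436×1.120) = 0.6137; e^(−k_2 t) = e^(−2.06×1.120) = 0.09954.
D = 2.532 × (0.6137 − 0.09954) + 1.07 × 0.09954 = 1.302 + 0.1065 = 1.408 mg/L.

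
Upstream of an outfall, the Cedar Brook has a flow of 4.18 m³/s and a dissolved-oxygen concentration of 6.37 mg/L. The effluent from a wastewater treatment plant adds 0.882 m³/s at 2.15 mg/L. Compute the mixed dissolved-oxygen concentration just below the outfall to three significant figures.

Flow-weighted mixing: C = (Q_r C_r + Q_w C_w)/(Q_r + Q_w)
= (4.18×6.37 + 0.882×2.15)/(4.18 + 0.882) = 28.52/5.062 = 5.635 mg/L.

5.63 mg/L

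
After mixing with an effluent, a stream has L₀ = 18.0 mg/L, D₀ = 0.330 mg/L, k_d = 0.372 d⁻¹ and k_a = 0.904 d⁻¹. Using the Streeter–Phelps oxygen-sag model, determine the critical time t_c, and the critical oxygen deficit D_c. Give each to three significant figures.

t_c ≈ 1.62 d; D_c ≈ 4.06 mg/L

At the critical point dD/dt = 0, so k_d L₀ e^(−k_d t) = k_a D. Substituting D(t) from the Streeter–Phelps equation and solving for t gives
t_c = ln[(k_a/k_d)(1 − D₀(k_a−k_d)/(k_d L₀))] / (k_a−k_d).
Here k_a−k_d = 0.5320 d⁻¹ and 1 − D₀(k_a−k_d)/(k_d L₀) = 1 − 0.330×0.5320/(0.372×18.0) = 0.9738, so
t_c = ln(2.430 × 0.9738) / 0.5320 = 0.8614 / 0.5320 = 1.619 d.
L(t_c) = L₀ e^(−k_d t_c) = 18.0 × 0.5475 = 9.856 mg/L, and at the critical point k_a D_c = k_d L, so D_c = (0.372/0.904) × 9.856 = 4.056 mg/L.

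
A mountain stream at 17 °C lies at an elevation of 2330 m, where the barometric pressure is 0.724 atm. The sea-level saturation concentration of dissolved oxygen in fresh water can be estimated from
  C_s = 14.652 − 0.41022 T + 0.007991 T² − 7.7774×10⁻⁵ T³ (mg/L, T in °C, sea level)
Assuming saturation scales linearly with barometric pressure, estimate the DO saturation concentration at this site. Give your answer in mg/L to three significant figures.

At sea level: C_s = 14.652 − 0.41022×17 + 0.007991×17² − 7.7774×10⁻⁵×17³ = 9.606 mg/L.
Pressure correction: C_s' = 9.606 × 0.724 = 6.954 mg/L.

C_s ≈ 6.95 mg/L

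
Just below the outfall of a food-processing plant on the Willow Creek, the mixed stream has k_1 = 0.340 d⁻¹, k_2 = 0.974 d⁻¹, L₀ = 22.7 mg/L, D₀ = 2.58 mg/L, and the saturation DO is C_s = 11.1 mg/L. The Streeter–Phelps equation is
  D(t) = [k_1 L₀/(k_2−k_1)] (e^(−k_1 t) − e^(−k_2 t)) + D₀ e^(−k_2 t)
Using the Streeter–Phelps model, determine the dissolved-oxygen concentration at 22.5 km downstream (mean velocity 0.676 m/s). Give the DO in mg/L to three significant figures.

DO ≈ 7.01 mg/L

Travel time t = x/v = 22.5 km / (0.676 m/s) = 22500 m / 0.676 m/s = 33280 s = 0.3852 d.
k_1 L₀/(k_2−k_1) = 0.340×22.7/(0.974−0.340) = 7.718/0.6340 = 12.17 mg/L.
e^(−k_1 t) = e^(−0.340×0.3852) = 0.8772; e^(−k_2 t) = e^(−0.974×0.3852) = 0.6871.
D = 12.17 × (0.8772 − 0.6871) + 2.58 × 0.6871 = 2.314 + 1.773 = 4.087 mg/L.
DO = C_s − D = 11.1 − 4.087 = 7.013 mg/L.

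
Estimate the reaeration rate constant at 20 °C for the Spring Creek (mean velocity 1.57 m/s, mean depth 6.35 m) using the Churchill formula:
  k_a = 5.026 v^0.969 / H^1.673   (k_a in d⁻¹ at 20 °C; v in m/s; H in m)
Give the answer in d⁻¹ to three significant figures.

k_a = 5.026 × 1.57^0.969 / 6.35^1.673 = 5.026 × 1.548 / 22.03 = 0.3532 d⁻¹.

k_a ≈ 0.353 d⁻¹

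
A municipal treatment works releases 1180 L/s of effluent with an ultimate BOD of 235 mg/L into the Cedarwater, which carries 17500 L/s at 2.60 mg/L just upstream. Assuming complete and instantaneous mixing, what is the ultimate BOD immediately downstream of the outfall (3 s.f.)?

Flow-weighted mixing: C = (Q_r C_r + Q_w C_w)/(Q_r + Q_w)
= (17500×2.60 + 1180×235)/(17500 + 1180) = 322800/18680 = 17.28 mg/L.

17.3 mg/L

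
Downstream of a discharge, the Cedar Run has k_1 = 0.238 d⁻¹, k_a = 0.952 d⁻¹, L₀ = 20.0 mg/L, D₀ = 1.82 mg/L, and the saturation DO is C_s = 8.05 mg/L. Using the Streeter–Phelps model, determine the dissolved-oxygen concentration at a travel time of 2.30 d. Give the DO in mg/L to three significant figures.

DO ≈ 4.74 mg/L

k_1 L₀/(k_a−k_1) = 0.238×20.0/(0.952−0.238) = 4.760/0.7140 = 6.667 mg/L.
e^(−k_1 t) = e^(−0.238×2.300) = 0.5785; e^(−k_a t) = e^(−0.952×2.300) = 0.1120.
D = 6.667 × (0.5785 − 0.1120) + 1.82 × 0.1120 = 3.110 + 0.2038 = 3.314 mg/L.
DO = C_s − D = 8.05 − 3.314 = 4.736 mg/L.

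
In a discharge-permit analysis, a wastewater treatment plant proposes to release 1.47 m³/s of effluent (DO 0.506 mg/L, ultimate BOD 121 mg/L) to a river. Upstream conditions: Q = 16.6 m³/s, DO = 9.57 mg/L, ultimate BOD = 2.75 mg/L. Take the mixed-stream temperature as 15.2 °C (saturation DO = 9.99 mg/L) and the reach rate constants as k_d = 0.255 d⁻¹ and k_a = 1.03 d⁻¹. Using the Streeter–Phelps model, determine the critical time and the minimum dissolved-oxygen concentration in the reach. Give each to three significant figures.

Mixed DO = (16.6×9.57 + 1.47×0.506)/(16.6+1.47) = 159.6/18.07 = 8.833 mg/L.
Mixed L₀ = (16.6×2.75 + 1.47×121)/(18.07) = 223.5/18.07 = 12.37 mg/L.
Initial deficit D₀ = C_s − DO₀ = 9.99 − 8.833 = 1.157 mg/L.
t_c = (1/0.7750) ln[(1.03/0.255)(1 − 1.157×0.7750/(0.255×12.37))] = 1.290 × ln(2.891) = 1.370 d.
D_c = (0.255/1.03) × 12.37 × e^(−0.255×1.370) = 0.2476 × 12.37 × 0.7052 = 2.160 mg/L.
Minimum DO = 9.99 − 2.160 = 7.830 mg/L.

t_c ≈ 1.37 d; minimum DO ≈ 7.83 mg/L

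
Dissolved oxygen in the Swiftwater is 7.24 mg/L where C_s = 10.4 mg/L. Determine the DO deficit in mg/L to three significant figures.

D ≈ 3.16 mg/L

D = C_s − C = 10.4 − 7.24 = 3.16 mg/L.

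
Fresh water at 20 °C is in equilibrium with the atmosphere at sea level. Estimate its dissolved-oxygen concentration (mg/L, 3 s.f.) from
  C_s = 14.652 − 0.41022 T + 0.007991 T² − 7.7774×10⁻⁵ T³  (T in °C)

C_s = 14.652 − 0.41022×20 + 0.007991×20² − 7.7774×10⁻⁵×20³ = 9.022 mg/L.

C_s ≈ 9.02 mg/L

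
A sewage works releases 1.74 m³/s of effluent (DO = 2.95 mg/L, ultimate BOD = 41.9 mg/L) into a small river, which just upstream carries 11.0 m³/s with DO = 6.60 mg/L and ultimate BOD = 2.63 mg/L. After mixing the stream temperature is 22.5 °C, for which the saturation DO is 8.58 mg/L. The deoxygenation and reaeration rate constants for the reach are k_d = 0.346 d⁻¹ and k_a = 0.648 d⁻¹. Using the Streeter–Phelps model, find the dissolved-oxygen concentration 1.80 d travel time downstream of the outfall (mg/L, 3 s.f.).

Mixed DO = (11.0×6.60 + 1.74×2.95)/(11.0+1.74) = 77.73/12.74 = 6.101 mg/L.
Mixed L₀ = (11.0×2.63 + 1.74×41.9)/(12.74) = 101.8/12.74 = 7.993 mg/L.
Initial deficit D₀ = C_s − DO₀ = 8.58 − 6.101 = 2.479 mg/L.
D(1.80) = [0.346×7.993/(0.648−0.346)](e^(−0.346×1.80) − e^(−0.648×1.80)) + 2.479 e^(−0.648×1.80)
= 9.158 × (0.5364 − 0.3115) + 2.479 × 0.3115 = 2.832 mg/L.
DO = 8.58 − 2.832 = 5.748 mg/L.

DO ≈ 5.75 mg/L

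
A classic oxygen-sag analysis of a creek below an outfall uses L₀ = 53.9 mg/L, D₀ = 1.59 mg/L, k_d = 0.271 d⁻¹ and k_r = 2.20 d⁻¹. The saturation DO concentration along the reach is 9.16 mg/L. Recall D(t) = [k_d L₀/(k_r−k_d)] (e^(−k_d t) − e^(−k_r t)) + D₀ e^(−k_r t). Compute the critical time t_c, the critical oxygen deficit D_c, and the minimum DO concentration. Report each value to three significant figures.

t_c ≈ 0.963 d; D_c ≈ 5.11 mg/L; min DO ≈ 4.05 mg/L

t_c = [1/(k_r−k_d)] ln[(k_r/k_d)(1 − D₀(k_r−k_d)/(k_d L₀))]
= [1/(2.20−0.271)] ln[(2.20/0.271)(1 − 1.59×1.929/(0.271×53.9))]
= (1/1.929) ln[8.118 × 0.7900] = 0.5184 × ln(6.413) = 0.5184 × 1.858 = 0.9634 d.
D_c = (k_d/k_r) L₀ e^(−k_d t_c) = (0.271/2.20) × 53.9 × e^(−0.271×0.9634) = 0.1232 × 53.9 × 0.7702 = 5.114 mg/L.
Minimum DO = C_s − D_c = 9.16 − 5.114 = 4.046 mg/L.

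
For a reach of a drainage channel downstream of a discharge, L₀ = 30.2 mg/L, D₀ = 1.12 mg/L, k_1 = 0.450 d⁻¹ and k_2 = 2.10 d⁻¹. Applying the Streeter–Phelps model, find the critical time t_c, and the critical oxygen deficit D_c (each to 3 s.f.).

With k_2/k_1 = 4.667 and 1 − D₀(k_2−k_1)/(k_1 L₀) = 0.8640,
t_c = ln(4.667 × 0.8640) / (2.10 − 0.450) = ln(4.032) / 1.650 = 1.394/1.650 = 0.8450 d.
L(t_c) = L₀ e^(−k_1 t_c) = 30.2 × 0.6837 = 20.65 mg/L, and at the critical point k_2 D_c = k_1 L, so D_c = (0.450/2.10) × 20.65 = 4.424 mg/L.

t_c ≈ 0.845 d; D_c ≈ 4.42 mg/L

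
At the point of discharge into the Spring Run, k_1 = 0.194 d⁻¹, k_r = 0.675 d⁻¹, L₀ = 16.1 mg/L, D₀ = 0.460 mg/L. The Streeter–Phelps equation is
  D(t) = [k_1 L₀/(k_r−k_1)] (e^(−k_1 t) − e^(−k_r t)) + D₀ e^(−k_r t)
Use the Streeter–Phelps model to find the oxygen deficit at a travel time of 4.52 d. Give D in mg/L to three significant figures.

k_1 L₀/(k_r−k_1) = 0.194×16.1/(0.675−0.194) = 3.123/0.4810 = 6.494 mg/L.
e^(−k_1 t) = e^(−0.194×4.520) = 0.4161; e^(−k_r t) = e^(−0.675×4.520) = 0.04731.
D = 6.494 × (0.4161 − 0.04731) + 0.460 × 0.04731 = 2.395 + 0.02176 = 2.416 mg/L.

D ≈ 2.42 mg/L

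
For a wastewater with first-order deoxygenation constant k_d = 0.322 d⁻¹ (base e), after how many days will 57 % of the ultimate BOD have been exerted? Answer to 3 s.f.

t ≈ 2.62 d

y/L₀ = 1 − e^(−k_d t) = 0.57 ⇒ e^(−k_d t) = 0.430
t = −ln(0.430) / 0.322 = 0.8440 / 0.322 = 2.621 d.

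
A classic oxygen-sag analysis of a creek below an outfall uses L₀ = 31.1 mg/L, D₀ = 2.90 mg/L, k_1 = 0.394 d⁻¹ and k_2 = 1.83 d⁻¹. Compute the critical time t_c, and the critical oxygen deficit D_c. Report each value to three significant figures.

With k_2/k_1 = 4.645 and 1 − D₀(k_2−k_1)/(k_1 L₀) = 0.6601,
t_c = ln(4.645 × 0.6601) / (1.83 − 0.394) = ln(3.066) / 1.436 = 1.120/1.436 = 0.7802 d.
D_c = (k_1/k_2) L₀ e^(−k_1 t_c) = (0.394/1.83) × 31.1 × e^(−0.394×0.7802) = 0.2153 × 31.1 × 0.7353 = 4.924 mg/L.

t_c ≈ 0.780 d; D_c ≈ 4.92 mg/L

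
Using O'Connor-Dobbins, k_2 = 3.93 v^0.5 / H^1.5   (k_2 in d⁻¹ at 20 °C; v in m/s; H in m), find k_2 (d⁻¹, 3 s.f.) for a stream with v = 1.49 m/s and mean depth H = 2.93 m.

k_2 ≈ 0.956 d⁻¹

k_2 = 3.93 × 1.49^0.5 / 2.93^1.5 = 3.93 × 1.221 / 5.015 = 0.9565 d⁻¹.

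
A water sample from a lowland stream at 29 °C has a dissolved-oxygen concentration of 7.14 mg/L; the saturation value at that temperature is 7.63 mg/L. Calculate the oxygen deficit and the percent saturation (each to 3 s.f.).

D ≈ 0.490 mg/L; 93.6 % saturation

D = C_s − C = 7.63 − 7.14 = 0.490 mg/L.
% saturation = 7.14/7.63 × 100 = 93.6 %.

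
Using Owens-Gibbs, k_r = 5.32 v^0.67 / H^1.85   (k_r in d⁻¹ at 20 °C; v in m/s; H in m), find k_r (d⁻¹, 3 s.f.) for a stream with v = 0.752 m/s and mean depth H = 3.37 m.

k_r = 5.32 × 0.752^0.67 / 3.37^1.85 = 5.32 × 0.8262 / 9.465 = 0.4644 d⁻¹.

k_r ≈ 0.464 d⁻¹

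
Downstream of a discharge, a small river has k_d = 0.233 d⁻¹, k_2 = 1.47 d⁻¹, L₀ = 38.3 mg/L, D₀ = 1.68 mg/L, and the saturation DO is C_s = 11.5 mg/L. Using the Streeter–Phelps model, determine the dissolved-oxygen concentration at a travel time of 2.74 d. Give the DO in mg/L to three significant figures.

DO ≈ 7.79 mg/L

k_d L₀/(k_2−k_d) = 0.233×38.3/(1.47−0.233) = 8.924/1.237 = 7.214 mg/L.
e^(−k_d t) = e^(−0.233×2.740) = 0.5281; e^(−k_2 t) = e^(−1.47×2.740) = 0.01781.
D = 7.214 × (0.5281 − 0.01781) + 1.68 × 0.01781 = 3.681 + 0.02993 = 3.711 mg/L.
DO = C_s − D = 11.5 − 3.711 = 7.789 mg/L.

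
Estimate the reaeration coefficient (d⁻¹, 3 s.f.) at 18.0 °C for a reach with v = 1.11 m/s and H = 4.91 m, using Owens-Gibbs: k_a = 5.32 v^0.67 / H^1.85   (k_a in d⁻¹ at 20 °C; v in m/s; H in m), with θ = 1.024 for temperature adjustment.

k_a(20) = 5.32 × 1.11^0.67 / 4.91^1.85 = 5.32 × 1.072 / 18.99 = 0.3005 d⁻¹.
k_a(18.0) = 0.3005 × 1.024^(18.0−20) = 0.3005 × 0.9537 = 0.2865 d⁻¹.

k_a ≈ 0.287 d⁻¹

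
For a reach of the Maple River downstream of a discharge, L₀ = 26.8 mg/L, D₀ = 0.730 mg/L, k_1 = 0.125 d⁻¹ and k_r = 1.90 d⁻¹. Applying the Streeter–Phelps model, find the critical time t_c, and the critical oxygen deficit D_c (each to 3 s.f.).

t_c = [1/(k_r−k_1)] ln[(k_r/k_1)(1 − D₀(k_r−k_1)/(k_1 L₀))]
= [1/(1.90−0.125)] ln[(1.90/0.125)(1 − 0.730×1.775/(0.125×26.8))]
= (1/1.775) ln[15.20 × 0.6132] = 0.5634 × ln(9.321) = 0.5634 × 2.232 = 1.258 d.
D_c = (k_1/k_r) L₀ e^(−k_1 t_c) = (0.125/1.90) × 26.8 × e^(−0.125×1.258) = 0.06579 × 26.8 × 0.8545 = 1.507 mg/L.

t_c ≈ 1.26 d; D_c ≈ 1.51 mg/L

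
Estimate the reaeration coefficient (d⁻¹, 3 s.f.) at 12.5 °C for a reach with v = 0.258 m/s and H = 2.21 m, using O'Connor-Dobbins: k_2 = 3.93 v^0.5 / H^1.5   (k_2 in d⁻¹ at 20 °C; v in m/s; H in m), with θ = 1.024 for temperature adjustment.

k_2 ≈ 0.509 d⁻¹

k_2(20) = 3.93 × 0.258^0.5 / 2.21^1.5 = 3.93 × 0.5079 / 3.285 = 0.6076 d⁻¹.
k_2(12.5) = 0.6076 × 1.024^(12.5−20) = 0.6076 × 0.8370 = 0.5086 d⁻¹.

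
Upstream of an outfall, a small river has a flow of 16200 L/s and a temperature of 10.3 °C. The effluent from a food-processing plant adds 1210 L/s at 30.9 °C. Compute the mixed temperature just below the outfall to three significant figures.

11.7 °C

Flow-weighted mixing: C = (Q_r C_r + Q_w C_w)/(Q_r + Q_w)
= (16200×10.3 + 1210×30.9)/(16200 + 1210) = 204200/17410 = 11.73 °C.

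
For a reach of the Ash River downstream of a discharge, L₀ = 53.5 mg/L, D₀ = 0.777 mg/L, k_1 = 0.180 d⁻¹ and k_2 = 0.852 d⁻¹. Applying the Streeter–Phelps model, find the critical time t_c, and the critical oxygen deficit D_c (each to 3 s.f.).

With k_2/k_1 = 4.733 and 1 − D₀(k_2−k_1)/(k_1 L₀) = 0.9458,
t_c = ln(4.733 × 0.9458) / (0.852 − 0.180) = ln(4.477) / 0.6720 = 1.499/0.6720 = 2.230 d.
D_c = (k_1/k_2) L₀ e^(−k_1 t_c) = (0.180/0.852) × 53.5 × e^(−0.180×2.230) = 0.2113 × 53.5 × 0.6693 = 7.565 mg/L.

t_c ≈ 2.23 d; D_c ≈ 7.57 mg/L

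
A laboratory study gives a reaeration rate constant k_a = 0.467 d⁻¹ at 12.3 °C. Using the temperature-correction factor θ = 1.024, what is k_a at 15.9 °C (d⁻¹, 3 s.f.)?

k_a(T₂) = k_a(T₁) · θ^(T₂−T₁) = 0.467 × 1.024^(15.9−12.3)
= 0.467 × 1.024^3.60 = 0.467 × 1.089 = 0.5086 d⁻¹.

k_a ≈ 0.509 d⁻¹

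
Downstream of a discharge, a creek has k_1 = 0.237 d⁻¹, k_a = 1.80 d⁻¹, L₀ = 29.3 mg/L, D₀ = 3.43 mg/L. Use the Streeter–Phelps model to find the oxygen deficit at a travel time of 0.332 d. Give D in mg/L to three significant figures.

D ≈ 3.55 mg/L

k_1 L₀/(k_a−k_1) = 0.237×29.3/(1.80−0.237) = 6.944/1.563 = 4.443 mg/L.
e^(−k_1 t) = e^(−0.237×0.3320) = 0.9243; e^(−k_a t) = e^(−1.80×0.3320) = 0.5501.
D = 4.443 × (0.9243 − 0.5501) + 3.43 × 0.5501 = 1.663 + 1.887 = 3.549 mg/L.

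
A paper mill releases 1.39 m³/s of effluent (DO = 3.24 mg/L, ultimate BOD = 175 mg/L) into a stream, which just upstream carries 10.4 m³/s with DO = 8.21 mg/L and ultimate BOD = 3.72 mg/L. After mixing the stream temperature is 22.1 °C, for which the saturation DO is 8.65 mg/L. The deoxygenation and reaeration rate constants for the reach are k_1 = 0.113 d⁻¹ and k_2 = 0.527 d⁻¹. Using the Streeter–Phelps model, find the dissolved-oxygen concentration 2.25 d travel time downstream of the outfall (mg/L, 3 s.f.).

Mixed DO = (10.4×8.21 + 1.39×3.24)/(10.4+1.39) = 89.89/11.79 = 7.624 mg/L.
Mixed L₀ = (10.4×3.72 + 1.39×175)/(11.79) = 281.9/11.79 = 23.91 mg/L.
Initial deficit D₀ = C_s − DO₀ = 8.65 − 7.624 = 1.026 mg/L.
D(2.25) = [0.113×23.91/(0.527−0.113)](e^(−0.113×2.25) − e^(−0.527×2.25)) + 1.026 e^(−0.527×2.25)
= 6.527 × (0.7755 − 0.3055) + 1.026 × 0.3055 = 3.381 mg/L.
DO = 8.65 − 3.381 = 5.269 mg/L.

DO ≈ 5.27 mg/L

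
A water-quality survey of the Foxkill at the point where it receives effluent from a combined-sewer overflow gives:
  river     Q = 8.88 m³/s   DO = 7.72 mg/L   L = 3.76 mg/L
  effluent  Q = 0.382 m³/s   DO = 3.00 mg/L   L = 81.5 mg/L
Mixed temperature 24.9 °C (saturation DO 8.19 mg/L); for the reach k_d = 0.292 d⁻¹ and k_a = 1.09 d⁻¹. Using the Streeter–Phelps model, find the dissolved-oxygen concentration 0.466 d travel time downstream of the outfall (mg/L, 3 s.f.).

DO ≈ 7.10 mg/L

Mixed DO = (8.88×7.72 + 0.382×3.00)/(8.88+0.382) = 69.70/9.262 = 7.525 mg/L.
Mixed L₀ = (8.88×3.76 + 0.382×81.5)/(9.262) = 64.52/9.262 = 6.966 mg/L.
Initial deficit D₀ = C_s − DO₀ = 8.19 − 7.525 = 0.6647 mg/L.
D(0.466) = [0.292×6.966/(1.09−0.292)](e^(−0.292×0.466) − e^(−1.09×0.466)) + 0.6647 e^(−1.09×0.466)
= 2.549 × (0.8728 − 0.6017) + 0.6647 × 0.6017 = 1.091 mg/L.
DO = 8.19 − 1.091 = 7.099 mg/L.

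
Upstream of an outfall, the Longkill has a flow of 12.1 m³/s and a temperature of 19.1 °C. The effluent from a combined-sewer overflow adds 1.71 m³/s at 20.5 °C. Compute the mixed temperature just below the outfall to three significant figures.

Flow-weighted mixing: C = (Q_r C_r + Q_w C_w)/(Q_r + Q_w)
= (12.1×19.1 + 1.71×20.5)/(12.1 + 1.71) = 266.2/13.81 = 19.27 °C.

19.3 °C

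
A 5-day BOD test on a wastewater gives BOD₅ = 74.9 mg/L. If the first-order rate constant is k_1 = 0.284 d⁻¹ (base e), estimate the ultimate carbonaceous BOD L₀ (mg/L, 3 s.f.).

L₀ ≈ 98.8 mg/L

BOD₅ = L₀(1 − e^(−5k_1)) ⇒ L₀ = BOD₅ / (1 − e^(−5×0.284))
= 74.9 / (1 − 0.2417) = 74.9 / 0.7583 = 98.78 mg/L.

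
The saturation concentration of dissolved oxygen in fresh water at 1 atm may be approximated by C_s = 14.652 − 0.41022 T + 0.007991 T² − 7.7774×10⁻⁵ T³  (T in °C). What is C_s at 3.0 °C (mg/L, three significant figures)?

C_s ≈ 13.5 mg/L

C_s = 14.652 − 0.41022×3.0 + 0.007991×3.0² − 7.7774×10⁻⁵×3.0³ = 13.49 mg/L.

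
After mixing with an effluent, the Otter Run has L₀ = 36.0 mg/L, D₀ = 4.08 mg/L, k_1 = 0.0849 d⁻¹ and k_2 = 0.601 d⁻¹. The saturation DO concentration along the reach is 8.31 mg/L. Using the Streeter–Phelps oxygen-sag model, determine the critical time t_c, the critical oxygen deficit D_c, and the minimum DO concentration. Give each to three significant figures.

t_c ≈ 1.53 d; D_c ≈ 4.47 mg/L; min DO ≈ 3.84 mg/L

t_c = [1/(k_2−k_1)] ln[(k_2/k_1)(1 − D₀(k_2−k_1)/(k_1 L₀))]
= [1/(0.601−0.0849)] ln[(0.601/0.0849)(1 − 4.08×0.5161/(0.0849×36.0))]
= (1/0.5161) ln[7.079 × 0.3111] = 1.938 × ln(2.202) = 1.938 × 0.7893 = 1.529 d.
L(t_c) = L₀ e^(−k_1 t_c) = 36.0 × 0.8782 = 31.62 mg/L, and at the critical point k_2 D_c = k_1 L, so D_c = (0.0849/0.601) × 31.62 = 4.466 mg/L.
Minimum DO = C_s − D_c = 8.31 − 4.466 = 3.844 mg/L.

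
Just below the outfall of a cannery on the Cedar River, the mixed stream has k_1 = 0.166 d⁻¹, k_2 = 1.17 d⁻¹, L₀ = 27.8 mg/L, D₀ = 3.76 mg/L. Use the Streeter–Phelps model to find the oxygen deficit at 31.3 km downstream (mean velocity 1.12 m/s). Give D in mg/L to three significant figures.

D ≈ 3.78 mg/L

Travel time t = x/v = 31.3 km / (1.12 m/s) = 31300 m / 1.12 m/s = 27950 s = 0.3235 d.
k_1 L₀/(k_2−k_1) = 0.166×27.8/(1.17−0.166) = 4.615/1.004 = 4.596 mg/L.
e^(−k_1 t) = e^(−0.166×0.3235) = 0.9477; e^(−k_2 t) = e^(−1.17×0.3235) = 0.6849.
D = 4.596 × (0.9477 − 0.6849) + 3.76 × 0.6849 = 1.208 + 2.575 = 3.783 mg/L.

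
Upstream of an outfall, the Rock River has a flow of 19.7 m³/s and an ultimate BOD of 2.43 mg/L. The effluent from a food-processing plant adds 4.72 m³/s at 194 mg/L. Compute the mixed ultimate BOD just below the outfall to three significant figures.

Flow-weighted mixing: C = (Q_r C_r + Q_w C_w)/(Q_r + Q_w)
= (19.7×2.43 + 4.72×194)/(19.7 + 4.72) = 963.6/24.42 = 39.46 mg/L.

39.5 mg/L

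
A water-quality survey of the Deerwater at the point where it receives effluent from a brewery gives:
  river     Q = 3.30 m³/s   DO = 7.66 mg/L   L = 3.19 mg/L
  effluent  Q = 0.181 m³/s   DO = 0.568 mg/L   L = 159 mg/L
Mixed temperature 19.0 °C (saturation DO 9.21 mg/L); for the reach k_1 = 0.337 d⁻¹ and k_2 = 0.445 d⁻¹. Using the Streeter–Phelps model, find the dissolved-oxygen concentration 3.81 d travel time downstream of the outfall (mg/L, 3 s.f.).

DO ≈ 5.57 mg/L

Mixed DO = (3.30×7.66 + 0.181×0.568)/(3.30+0.181) = 25.38/3.481 = 7.291 mg/L.
Mixed L₀ = (3.30×3.19 + 0.181×159)/(3.481) = 39.31/3.481 = 11.29 mg/L.
Initial deficit D₀ = C_s − DO₀ = 9.21 − 7.291 = 1.919 mg/L.
D(3.81) = [0.337×11.29/(0.445−0.337)](e^(−0.337×3.81) − e^(−0.445×3.81)) + 1.919 e^(−0.445×3.81)
= 35.23 × (0.2769 − 0.1835) + 1.919 × 0.1835 = 3.644 mg/L.
DO = 9.21 − 3.644 = 5.566 mg/L.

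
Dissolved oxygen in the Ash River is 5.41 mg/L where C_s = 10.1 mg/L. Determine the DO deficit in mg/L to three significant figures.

D ≈ 4.69 mg/L

D = C_s − C = 10.1 − 5.41 = 4.69 mg/L.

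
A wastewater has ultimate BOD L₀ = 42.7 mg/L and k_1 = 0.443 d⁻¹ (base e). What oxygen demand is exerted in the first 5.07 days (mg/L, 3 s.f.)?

y_t = L₀(1 − e^(−k_1 t)) = 42.7 × (1 − e^(−0.443×5.07))
= 42.7 × (1 − 0.1058) = 42.7 × 0.8942 = 38.18 mg/L.

y ≈ 38.2 mg/L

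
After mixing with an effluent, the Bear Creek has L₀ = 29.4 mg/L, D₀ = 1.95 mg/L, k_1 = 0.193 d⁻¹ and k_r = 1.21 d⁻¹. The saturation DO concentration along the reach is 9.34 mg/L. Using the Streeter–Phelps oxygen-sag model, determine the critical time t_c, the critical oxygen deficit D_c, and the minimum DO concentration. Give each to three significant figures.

t_c ≈ 1.38 d; D_c ≈ 3.59 mg/L; min DO ≈ 5.75 mg/L

With k_r/k_1 = 6.269 and 1 − D₀(k_r−k_1)/(k_1 L₀) = 0.6505,
t_c = ln(6.269 × 0.6505) / (1.21 − 0.193) = ln(4.078) / 1.017 = 1.406/1.017 = 1.382 d.
L(t_c) = L₀ e^(−k_1 t_c) = 29.4 × 0.7659 = 22.52 mg/L, and at the critical point k_r D_c = k_1 L, so D_c = (0.193/1.21) × 22.52 = 3.591 mg/L.
Minimum DO = C_s − D_c = 9.34 − 3.591 = 5.749 mg/L.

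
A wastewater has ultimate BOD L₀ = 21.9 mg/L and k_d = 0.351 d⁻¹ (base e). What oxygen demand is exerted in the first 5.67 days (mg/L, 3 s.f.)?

y ≈ 18.9 mg/L

y_t = L₀(1 − e^(−k_d t)) = 21.9 × (1 − e^(−0.351×5.67))
= 21.9 × (1 − 0.1367) = 21.9 × 0.8633 = 18.91 mg/L.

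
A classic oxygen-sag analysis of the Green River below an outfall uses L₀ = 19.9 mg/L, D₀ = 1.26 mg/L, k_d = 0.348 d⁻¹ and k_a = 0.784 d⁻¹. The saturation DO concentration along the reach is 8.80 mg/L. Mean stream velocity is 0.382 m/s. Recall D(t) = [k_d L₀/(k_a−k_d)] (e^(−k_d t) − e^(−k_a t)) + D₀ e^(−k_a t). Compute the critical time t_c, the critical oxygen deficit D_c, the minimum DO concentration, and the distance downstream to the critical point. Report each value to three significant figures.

At the critical point dD/dt = 0, so k_d L₀ e^(−k_d t) = k_a D. Substituting D(t) from the Streeter–Phelps equation and solving for t gives
t_c = ln[(k_a/k_d)(1 − D₀(k_a−k_d)/(k_d L₀))] / (k_a−k_d).
Here k_a−k_d = 0.4360 d⁻¹ and 1 − D₀(k_a−k_d)/(k_d L₀) = 1 − 1.26×0.4360/(0.348×19.9) = 0.9207, so
t_c = ln(2.253 × 0.9207) / 0.4360 = 0.7296 / 0.4360 = 1.673 d.
D_c = (k_d/k_a) L₀ e^(−k_d t_c) = (0.348/0.784) × 19.9 × e^(−0.348×1.673) = 0.4439 × 19.9 × 0.5586 = 4.934 mg/L.
Minimum DO = C_s − D_c = 8.80 − 4.934 = 3.866 mg/L.
x_c = v t_c = 0.382 m/s × 1.673 d × 86400 s/d = 55230 m ≈ 55.2 km.

t_c ≈ 1.67 d; D_c ≈ 4.93 mg/L; min DO ≈ 3.87 mg/L; x_c ≈ 55.2 km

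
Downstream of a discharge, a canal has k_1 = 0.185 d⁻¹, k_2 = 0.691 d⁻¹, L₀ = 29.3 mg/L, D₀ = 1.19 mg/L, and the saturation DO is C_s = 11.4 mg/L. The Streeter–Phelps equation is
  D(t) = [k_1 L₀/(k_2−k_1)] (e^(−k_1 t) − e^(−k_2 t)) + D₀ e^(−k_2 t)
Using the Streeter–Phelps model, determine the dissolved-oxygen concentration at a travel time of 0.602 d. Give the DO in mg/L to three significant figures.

DO ≈ 8.10 mg/L

k_1 L₀/(k_2−k_1) = 0.185×29.3/(0.691−0.185) = 5.420/0.5060 = 10.71 mg/L.
e^(−k_1 t) = e^(−0.185×0.6020) = 0.8946; e^(−k_2 t) = e^(−0.691×0.6020) = 0.6597.
D = 10.71 × (0.8946 − 0.6597) + 1.19 × 0.6597 = 2.517 + 0.7850 = 3.302 mg/L.
DO = C_s − D = 11.4 − 3.302 = 8.098 mg/L.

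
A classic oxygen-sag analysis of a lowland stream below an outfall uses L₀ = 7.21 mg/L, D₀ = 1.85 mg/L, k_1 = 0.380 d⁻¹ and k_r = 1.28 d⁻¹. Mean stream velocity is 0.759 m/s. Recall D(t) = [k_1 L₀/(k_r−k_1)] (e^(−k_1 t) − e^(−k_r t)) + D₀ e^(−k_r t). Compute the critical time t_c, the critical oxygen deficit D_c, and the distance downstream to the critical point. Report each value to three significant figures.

With k_r/k_1 = 3.368 and 1 − D₀(k_r−k_1)/(k_1 L₀) = 0.3923,
t_c = ln(3.368 × 0.3923) / (1.28 − 0.380) = ln(1.321) / 0.9000 = 0.2787/0.9000 = 0.3097 d.
D_c = (k_1/k_r) L₀ e^(−k_1 t_c) = (0.380/1.28) × 7.21 × e^(−0.380×0.3097) = 0.2969 × 7.21 × 0.8890 = 1.903 mg/L.
x_c = v t_c = 0.759 m/s × 0.3097 d × 86400 s/d = 20310 m ≈ 20.3 km.

t_c ≈ 0.310 d; D_c ≈ 1.90 mg/L; x_c ≈ 20.3 km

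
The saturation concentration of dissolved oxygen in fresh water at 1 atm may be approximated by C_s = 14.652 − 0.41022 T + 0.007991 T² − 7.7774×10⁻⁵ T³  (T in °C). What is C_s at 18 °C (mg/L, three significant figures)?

C_s ≈ 9.40 mg/L

C_s = 14.652 − 0.41022×18 + 0.007991×18² − 7.7774×10⁻⁵×18³ = 9.404 mg/L.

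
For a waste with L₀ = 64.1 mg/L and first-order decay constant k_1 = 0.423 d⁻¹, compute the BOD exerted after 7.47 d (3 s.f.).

y_t = L₀(1 − e^(−k_1 t)) = 64.1 × (1 − e^(−0.423×7.47))
= 64.1 × (1 − 0.04243) = 64.1 × 0.9576 = 61.38 mg/L.

y ≈ 61.4 mg/L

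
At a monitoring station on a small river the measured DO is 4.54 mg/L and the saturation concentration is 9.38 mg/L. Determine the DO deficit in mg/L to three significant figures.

D = C_s − C = 9.38 − 4.54 = 4.84 mg/L.

D ≈ 4.84 mg/L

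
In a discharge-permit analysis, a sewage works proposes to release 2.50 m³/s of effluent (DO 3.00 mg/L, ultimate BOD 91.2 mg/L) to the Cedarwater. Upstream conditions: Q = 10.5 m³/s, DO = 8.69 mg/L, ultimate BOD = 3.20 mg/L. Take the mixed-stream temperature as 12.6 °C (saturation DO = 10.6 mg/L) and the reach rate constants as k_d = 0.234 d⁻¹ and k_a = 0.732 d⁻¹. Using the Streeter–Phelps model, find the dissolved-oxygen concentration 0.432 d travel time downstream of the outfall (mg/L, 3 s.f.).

DO ≈ 6.76 mg/L

Mixed DO = (10.5×8.69 + 2.50×3.00)/(10.5+2.50) = 98.74/13.00 = 7.596 mg/L.
Mixed L₀ = (10.5×3.20 + 2.50×91.2)/(13.00) = 261.6/13.00 = 20.12 mg/L.
Initial deficit D₀ = C_s − DO₀ = 10.6 − 7.596 = 3.004 mg/L.
D(0.432) = [0.234×20.12/(0.732−0.234)](e^(−0.234×0.432) − e^(−0.732×0.432)) + 3.004 e^(−0.732×0.432)
= 9.455 × (0.9039 − 0.7289) + 3.004 × 0.7289 = 3.844 mg/L.
DO = 10.6 − 3.844 = 6.756 mg/L.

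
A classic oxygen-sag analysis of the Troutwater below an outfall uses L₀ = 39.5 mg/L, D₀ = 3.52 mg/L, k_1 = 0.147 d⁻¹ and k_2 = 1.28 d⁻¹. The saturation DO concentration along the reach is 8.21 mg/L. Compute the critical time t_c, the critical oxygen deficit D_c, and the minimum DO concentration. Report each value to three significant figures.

t_c = [1/(k_2−k_1)] ln[(k_2/k_1)(1 − D₀(k_2−k_1)/(k_1 L₀))]
= [1/(1.28−0.147)] ln[(1.28/0.147)(1 − 3.52×1.133/(0.147×39.5))]
= (1/1.133) ln[8.707 × 0.3132] = 0.8826 × ln(2.727) = 0.8826 × 1.003 = 0.8854 d.
L(t_c) = L₀ e^(−k_1 t_c) = 39.5 × 0.8780 = 34.68 mg/L, and at the critical point k_2 D_c = k_1 L, so D_c = (0.147/1.28) × 34.68 = 3.983 mg/L.
Minimum DO = C_s − D_c = 8.21 − 3.983 = 4.227 mg/L.

t_c ≈ 0.885 d; D_c ≈ 3.98 mg/L; min DO ≈ 4.23 mg/L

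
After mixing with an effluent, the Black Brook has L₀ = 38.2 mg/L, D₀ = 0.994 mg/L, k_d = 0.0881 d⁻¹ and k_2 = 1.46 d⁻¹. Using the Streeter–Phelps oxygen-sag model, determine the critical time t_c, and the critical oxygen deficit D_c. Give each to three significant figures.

With k_2/k_d = 16.57 and 1 − D₀(k_2−k_d)/(k_d L₀) = 0.5948,
t_c = ln(16.57 × 0.5948) / (1.46 − 0.0881) = ln(9.857) / 1.372 = 2.288/1.372 = 1.668 d.
L(t_c) = L₀ e^(−k_d t_c) = 38.2 × 0.8633 = 32.98 mg/L, and at the critical point k_2 D_c = k_d L, so D_c = (0.0881/1.46) × 32.98 = 1.990 mg/L.

t_c ≈ 1.67 d; D_c ≈ 1.99 mg/L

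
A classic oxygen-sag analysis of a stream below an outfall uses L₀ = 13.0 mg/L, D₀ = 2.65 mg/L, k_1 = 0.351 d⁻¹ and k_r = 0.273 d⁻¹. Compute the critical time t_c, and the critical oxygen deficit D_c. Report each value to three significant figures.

t_c ≈ 2.65 d; D_c ≈ 6.58 mg/L

t_c = [1/(k_r−k_1)] ln[(k_r/k_1)(1 − D₀(k_r−k_1)/(k_1 L₀))]
= [1/(0.273−0.351)] ln[(0.273/0.351)(1 − 2.65×-0.07800/(0.351×13.0))]
= (1/-0.07800) ln[0.7778 × 1.045] = -12.82 × ln(0.8130) = -12.82 × -0.2070 = 2.654 d.
D_c = (k_1/k_r) L₀ e^(−k_1 t_c) = (0.351/0.273) × 13.0 × e^(−0.351×2.654) = 1.286 × 13.0 × 0.3939 = 6.584 mg/L.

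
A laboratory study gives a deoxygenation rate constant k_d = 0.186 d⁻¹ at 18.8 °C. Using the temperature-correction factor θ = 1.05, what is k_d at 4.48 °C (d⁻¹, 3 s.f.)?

k_d(T₂) = k_d(T₁) · θ^(T₂−T₁) = 0.186 × 1.05^(4.48−18.8)
= 0.186 × 1.05^-14.3 = 0.186 × 0.4972 = 0.09249 d⁻¹.

k_d ≈ 0.0925 d⁻¹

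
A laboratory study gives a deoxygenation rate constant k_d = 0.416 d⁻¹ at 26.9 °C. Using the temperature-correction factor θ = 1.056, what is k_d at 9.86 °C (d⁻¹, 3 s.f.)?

k_d ≈ 0.164 d⁻¹

k_d(T₂) = k_d(T₁) · θ^(T₂−T₁) = 0.416 × 1.056^(9.86−26.9)
= 0.416 × 1.056^-17.0 = 0.416 × 0.3952 = 0.1644 d⁻¹.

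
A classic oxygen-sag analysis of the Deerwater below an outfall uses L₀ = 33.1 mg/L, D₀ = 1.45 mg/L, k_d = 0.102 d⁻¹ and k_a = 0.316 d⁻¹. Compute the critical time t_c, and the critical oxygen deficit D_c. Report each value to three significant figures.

t_c = [1/(k_a−k_d)] ln[(k_a/k_d)(1 − D₀(k_a−k_d)/(k_d L₀))]
= [1/(0.316−0.102)] ln[(0.316/0.102)(1 − 1.45×0.2140/(0.102×33.1))]
= (1/0.2140) ln[3.098 × 0.9081] = 4.673 × ln(2.813) = 4.673 × 1.034 = 4.833 d.
D_c = (k_d/k_a) L₀ e^(−k_d t_c) = (0.102/0.316) × 33.1 × e^(−0.102×4.833) = 0.3228 × 33.1 × 0.6108 = 6.526 mg/L.

t_c ≈ 4.83 d; D_c ≈ 6.53 mg/L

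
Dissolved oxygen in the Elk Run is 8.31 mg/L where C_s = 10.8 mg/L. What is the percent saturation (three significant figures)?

% saturation = C/C_s × 100 = 8.31/10.8 × 100 = 76.9 %.

76.9 % saturation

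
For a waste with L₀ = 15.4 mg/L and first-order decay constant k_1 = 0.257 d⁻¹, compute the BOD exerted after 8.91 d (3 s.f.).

y_t = L₀(1 − e^(−k_1 t)) = 15.4 × (1 − e^(−0.257×8.91))
= 15.4 × (1 − 0.1013) = 15.4 × 0.8987 = 13.84 mg/L.

y ≈ 13.8 mg/L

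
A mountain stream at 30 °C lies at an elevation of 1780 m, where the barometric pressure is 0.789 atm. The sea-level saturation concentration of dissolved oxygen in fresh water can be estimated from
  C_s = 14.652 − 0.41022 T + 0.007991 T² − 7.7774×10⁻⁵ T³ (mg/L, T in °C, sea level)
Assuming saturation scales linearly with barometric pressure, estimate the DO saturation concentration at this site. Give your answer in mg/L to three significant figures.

C_s ≈ 5.87 mg/L

At sea level: C_s = 14.652 − 0.41022×30 + 0.007991×30² − 7.7774×10⁻⁵×30³ = 7.437 mg/L.
Pressure correction: C_s' = 7.437 × 0.789 = 5.868 mg/L.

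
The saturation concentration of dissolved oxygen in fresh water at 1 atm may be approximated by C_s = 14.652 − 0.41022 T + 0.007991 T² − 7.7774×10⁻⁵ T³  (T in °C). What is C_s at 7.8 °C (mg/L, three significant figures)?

C_s = 14.652 − 0.41022×7.8 + 0.007991×7.8² − 7.7774×10⁻⁵×7.8³ = 11.90 mg/L.

C_s ≈ 11.9 mg/L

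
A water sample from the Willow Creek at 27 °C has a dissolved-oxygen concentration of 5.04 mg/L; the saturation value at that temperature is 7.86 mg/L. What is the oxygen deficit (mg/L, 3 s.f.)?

D = C_s − C = 7.86 − 5.04 = 2.82 mg/L.

D ≈ 2.82 mg/L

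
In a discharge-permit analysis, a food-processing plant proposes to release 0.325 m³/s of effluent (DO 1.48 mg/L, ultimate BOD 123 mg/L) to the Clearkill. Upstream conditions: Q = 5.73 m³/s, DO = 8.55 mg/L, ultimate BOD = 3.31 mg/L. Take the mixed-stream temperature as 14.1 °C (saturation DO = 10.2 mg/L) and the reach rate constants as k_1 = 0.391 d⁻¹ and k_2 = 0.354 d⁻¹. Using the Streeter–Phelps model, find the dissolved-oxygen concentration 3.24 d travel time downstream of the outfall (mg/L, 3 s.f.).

DO ≈ 5.86 mg/L

Mixed DO = (5.73×8.55 + 0.325×1.48)/(5.73+0.325) = 49.47/6.055 = 8.171 mg/L.
Mixed L₀ = (5.73×3.31 + 0.325×123)/(6.055) = 58.94/6.055 = 9.734 mg/L.
Initial deficit D₀ = C_s − DO₀ = 10.2 − 8.171 = 2.029 mg/L.
D(3.24) = [0.391×9.734/(0.354−0.391)](e^(−0.391×3.24) − e^(−0.354×3.24)) + 2.029 e^(−0.354×3.24)
= -102.9 × (0.2817 − 0.3176) + 2.029 × 0.3176 = 4.336 mg/L.
DO = 10.2 − 4.336 = 5.864 mg/L.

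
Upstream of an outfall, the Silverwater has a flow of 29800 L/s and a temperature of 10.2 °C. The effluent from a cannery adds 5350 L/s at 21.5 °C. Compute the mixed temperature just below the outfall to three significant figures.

11.9 °C

Flow-weighted mixing: C = (Q_r C_r + Q_w C_w)/(Q_r + Q_w)
= (29800×10.2 + 5350×21.5)/(29800 + 5350) = 419000/35150 = 11.92 °C.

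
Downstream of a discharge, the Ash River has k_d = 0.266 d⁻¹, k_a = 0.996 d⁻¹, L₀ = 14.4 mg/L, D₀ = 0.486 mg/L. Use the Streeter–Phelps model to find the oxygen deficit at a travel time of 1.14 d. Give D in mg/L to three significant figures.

D ≈ 2.34 mg/L

k_d L₀/(k_a−k_d) = 0.266×14.4/(0.996−0.266) = 3.830/0.7300 = 5.247 mg/L.
e^(−k_d t) = e^(−0.266×1.140) = 0.7384; e^(−k_a t) = e^(−0.996×1.140) = 0.3213.
D = 5.247 × (0.7384 − 0.3213) + 0.486 × 0.3213 = 2.189 + 0.1561 = 2.345 mg/L.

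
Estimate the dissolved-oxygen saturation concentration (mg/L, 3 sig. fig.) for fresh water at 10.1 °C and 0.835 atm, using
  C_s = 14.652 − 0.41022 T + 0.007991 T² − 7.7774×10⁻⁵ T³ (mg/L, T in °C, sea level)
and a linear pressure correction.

At sea level: C_s = 14.652 − 0.41022×10.1 + 0.007991×10.1² − 7.7774×10⁻⁵×10.1³ = 11.24 mg/L.
Pressure correction: C_s' = 11.24 × 0.835 = 9.389 mg/L.

C_s ≈ 9.39 mg/L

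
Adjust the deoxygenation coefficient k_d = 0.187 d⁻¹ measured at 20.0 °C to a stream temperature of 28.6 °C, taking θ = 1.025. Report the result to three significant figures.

k_d(T₂) = k_d(T₁) · θ^(T₂−T₁) = 0.187 × 1.025^(28.6−20.0)
= 0.187 × 1.025^8.60 = 0.187 × 1.237 = 0.2312 d⁻¹.

k_d ≈ 0.231 d⁻¹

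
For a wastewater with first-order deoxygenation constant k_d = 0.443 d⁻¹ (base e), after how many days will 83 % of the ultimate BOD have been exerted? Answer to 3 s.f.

t ≈ 4.00 d

y/L₀ = 1 − e^(−k_d t) = 0.83 ⇒ e^(−k_d t) = 0.170
t = −ln(0.170) / 0.443 = 1.772 / 0.443 = 4.000 d.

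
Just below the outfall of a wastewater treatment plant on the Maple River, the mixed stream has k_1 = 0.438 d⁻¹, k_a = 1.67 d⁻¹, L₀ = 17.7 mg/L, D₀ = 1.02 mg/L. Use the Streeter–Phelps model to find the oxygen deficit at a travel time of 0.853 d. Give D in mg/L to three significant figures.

k_1 L₀/(k_a−k_1) = 0.438×17.7/(1.67−0.438) = 7.753/1.232 = 6.293 mg/L.
e^(−k_1 t) = e^(−0.438×0.8530) = 0.6882; e^(−k_a t) = e^(−1.67×0.8530) = 0.2406.
D = 6.293 × (0.6882 − 0.2406) + 1.02 × 0.2406 = 2.817 + 0.2454 = 3.062 mg/L.

D ≈ 3.06 mg/L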